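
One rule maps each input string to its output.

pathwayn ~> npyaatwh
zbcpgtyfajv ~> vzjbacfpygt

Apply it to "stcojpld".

Rule — reverse the string, then take characters alternately from the front and the back (1st, last, 2nd, 2nd-last, ...).
Starting from "stcojpld": after the first operation, "dlpjocts"; after the second, "dsltpcjo".

dsltpcjo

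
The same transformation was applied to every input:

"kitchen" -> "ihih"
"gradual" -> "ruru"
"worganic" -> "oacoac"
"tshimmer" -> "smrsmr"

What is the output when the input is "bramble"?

rbrb

The rule is to keep one character in every 3, starting at position 2 (positions 2nd, 5th, 8th, ...), then write the whole string twice.
"bramble" → "rb" → "rbrb".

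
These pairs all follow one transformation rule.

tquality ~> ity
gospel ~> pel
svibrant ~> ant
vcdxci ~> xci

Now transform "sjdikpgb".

pgb

The transformation: keep only the last 3 characters.
"sjdikpgb" → "pgb".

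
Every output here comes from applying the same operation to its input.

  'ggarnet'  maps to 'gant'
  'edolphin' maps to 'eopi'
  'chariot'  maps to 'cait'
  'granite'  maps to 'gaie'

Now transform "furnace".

frae

The rule is to keep every other character starting from the first (positions 1st, 3rd, 5th, ...).
On "furnace" that produces "frae".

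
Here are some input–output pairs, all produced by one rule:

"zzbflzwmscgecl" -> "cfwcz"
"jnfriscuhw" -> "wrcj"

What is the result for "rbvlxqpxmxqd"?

Looking at the pairs, the operation is to keep one character in every 3, starting at position 1 (positions 1st, 4th, 7th, ...), then swap the first and last characters.
On "rbvlxqpxmxqd": the first step gives "rlpx", and the second then gives "xlpr".

xlpr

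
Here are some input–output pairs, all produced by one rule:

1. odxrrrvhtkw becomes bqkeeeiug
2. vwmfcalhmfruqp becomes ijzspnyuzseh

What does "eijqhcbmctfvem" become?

Looking at the pairs, the operation is to shift every letter 13 places forward in the alphabet (wrapping around) — i.e. ROT13, then delete the last 2 characters.
Applying that to "eijqhcbmctfvem" gives "rvwdupozpgsi".
(Check on "vwmfcalhmfruqp": → "ijzspnyuzsehdc" → "ijzspnyuzseh" ✓)

rvwdupozpgsi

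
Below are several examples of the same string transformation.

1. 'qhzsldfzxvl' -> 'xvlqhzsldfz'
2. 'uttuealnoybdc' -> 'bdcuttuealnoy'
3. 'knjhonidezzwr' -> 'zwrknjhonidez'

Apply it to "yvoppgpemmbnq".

bnqyvoppgpemm

Rule — move the last 3 characters to the front (rotate right by 3).
So "yvoppgpemmbnq" becomes "bnqyvoppgpemm".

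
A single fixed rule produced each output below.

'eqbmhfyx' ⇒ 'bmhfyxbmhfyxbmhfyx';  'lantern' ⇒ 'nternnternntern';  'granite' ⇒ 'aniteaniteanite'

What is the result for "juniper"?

Each output is the input with this applied: delete the first 2 characters, then write the whole string 3 times in a row.
"juniper" → "niper" → "niperniperniper".

niperniperniper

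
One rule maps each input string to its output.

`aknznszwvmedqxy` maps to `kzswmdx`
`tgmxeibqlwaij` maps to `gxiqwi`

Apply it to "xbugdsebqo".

bgsbo

Rule — keep every other character starting from the second (positions 2nd, 4th, 6th, ...).
On "xbugdsebqo" that produces "bgsbo".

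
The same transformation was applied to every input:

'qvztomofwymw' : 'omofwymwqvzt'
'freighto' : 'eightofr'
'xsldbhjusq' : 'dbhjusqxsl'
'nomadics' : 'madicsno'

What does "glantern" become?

anterngl

The transformation: move the last 2 characters to the front (rotate right by 2), then swap the front and back halves of the string.
For "glantern" the result is "anterngl".
(Check on "qvztomofwymw": → "mwqvztomofwy" → "omofwymwqvzt" ✓)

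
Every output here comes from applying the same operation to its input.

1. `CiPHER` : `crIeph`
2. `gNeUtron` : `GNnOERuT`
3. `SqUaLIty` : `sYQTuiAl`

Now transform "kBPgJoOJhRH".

Rule — take characters alternately from the front and the back (1st, last, 2nd, 2nd-last, ...), then flip the case of every letter.
Starting from "kBPgJoOJhRH": after the first operation, "kHBRPhgJJOo"; after the second, "KhbrpHGjjoO".

KhbrpHGjjoO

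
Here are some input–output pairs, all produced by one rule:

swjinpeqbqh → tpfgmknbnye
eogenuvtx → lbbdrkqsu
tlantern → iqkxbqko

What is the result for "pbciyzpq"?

The transformation: shift every letter 3 places backward in the alphabet (wrapping around), then swap each adjacent pair of characters (1↔2, 3↔4, ...).
For "pbciyzpq", step one produces "myzfvwmn"; step two turns that into "ymfzwvnm".

ymfzwvnm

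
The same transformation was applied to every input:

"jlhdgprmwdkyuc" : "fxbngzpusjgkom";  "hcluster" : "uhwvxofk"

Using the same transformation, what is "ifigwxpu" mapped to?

Rule — reverse the string, then shift every letter 3 places forward in the alphabet (wrapping around).
On "ifigwxpu": the first step gives "upxwgifi", and the second then gives "xsazjlil".

xsazjlil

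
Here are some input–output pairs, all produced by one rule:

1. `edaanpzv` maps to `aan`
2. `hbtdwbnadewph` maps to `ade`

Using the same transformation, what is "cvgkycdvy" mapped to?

Looking at the pairs, the operation is to move the last 3 characters to the front (rotate right by 3), then keep only the last 3 characters.
Starting from "cvgkycdvy": after the first operation, "dvycvgkyc"; after the second, "kyc".

kyc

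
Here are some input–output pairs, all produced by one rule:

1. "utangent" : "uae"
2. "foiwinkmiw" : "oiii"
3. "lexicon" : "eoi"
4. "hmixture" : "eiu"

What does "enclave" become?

eea

Each output is the input with this applied: take characters alternately from the front and the back (1st, last, 2nd, 2nd-last, ...), then keep only the vowels.
For "enclave", step one produces "eenvcal"; step two turns that into "eea".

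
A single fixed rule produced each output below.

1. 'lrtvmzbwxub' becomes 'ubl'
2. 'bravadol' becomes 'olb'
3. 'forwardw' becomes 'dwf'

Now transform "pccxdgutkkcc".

What's happening: move the first character to the end, then keep only the last 3 characters.
On "pccxdgutkkcc": the first step gives "ccxdgutkkccp", and the second then gives "ccp".

ccp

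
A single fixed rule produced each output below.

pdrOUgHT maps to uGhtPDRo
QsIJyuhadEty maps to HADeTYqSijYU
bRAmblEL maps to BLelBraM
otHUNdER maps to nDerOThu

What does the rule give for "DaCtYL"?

TyldAc

The rule is to flip the case of every letter, then swap the front and back halves of the string.
Applying both steps to "DaCtYL": "dAcTyl", then "TyldAc".
(Check on "otHUNdER": → "OThunDer" → "nDerOThu" ✓)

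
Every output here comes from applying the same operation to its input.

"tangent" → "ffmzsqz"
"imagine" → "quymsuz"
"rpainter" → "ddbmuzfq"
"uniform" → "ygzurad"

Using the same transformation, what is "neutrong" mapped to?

In each case the input is transformed by: shift every letter 12 places forward in the alphabet (wrapping around), then move the last character to the front.
For "neutrong", step one produces "zqgfdazs"; step two turns that into "szqgfdaz".

szqgfdaz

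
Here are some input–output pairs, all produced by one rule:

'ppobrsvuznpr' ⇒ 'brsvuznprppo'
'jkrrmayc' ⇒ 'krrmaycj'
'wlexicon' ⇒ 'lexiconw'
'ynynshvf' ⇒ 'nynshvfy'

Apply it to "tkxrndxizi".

xrndxizitk

What's happening: move the last 3 characters to the front (rotate right by 3), then swap the front and back halves of the string.
"tkxrndxizi" → "izitkxrndx" → "xrndxizitk".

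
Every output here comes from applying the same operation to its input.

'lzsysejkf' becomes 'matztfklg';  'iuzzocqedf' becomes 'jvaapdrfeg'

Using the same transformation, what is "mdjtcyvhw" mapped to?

The pattern: shift every letter 1 place forward in the alphabet (wrapping around).
Doing the same to "mdjtcyvhw": "nekudzwix".

nekudzwix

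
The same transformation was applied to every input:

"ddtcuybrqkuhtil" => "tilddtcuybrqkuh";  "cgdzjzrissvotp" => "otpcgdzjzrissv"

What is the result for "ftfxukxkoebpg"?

bpgftfxukxkoe

Rule — move the last 3 characters to the front (rotate right by 3).
Doing the same to "ftfxukxkoebpg": "bpgftfxukxkoe".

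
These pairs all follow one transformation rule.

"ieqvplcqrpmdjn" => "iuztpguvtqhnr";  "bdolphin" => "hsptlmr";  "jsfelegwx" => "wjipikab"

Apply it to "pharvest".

levziwx

The pattern: shift every letter 4 places forward in the alphabet (wrapping around), then delete the first character.
Working it through for "pharvest": intermediate "tlevziwx", final "levziwx".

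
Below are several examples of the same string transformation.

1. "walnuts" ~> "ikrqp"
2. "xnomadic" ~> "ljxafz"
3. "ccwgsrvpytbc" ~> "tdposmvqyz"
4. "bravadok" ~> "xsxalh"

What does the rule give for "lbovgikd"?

lsdfha

The pattern: shift every letter 3 places backward in the alphabet (wrapping around), then delete the first 2 characters.
"lbovgikd" → "iylsdfha" → "lsdfha".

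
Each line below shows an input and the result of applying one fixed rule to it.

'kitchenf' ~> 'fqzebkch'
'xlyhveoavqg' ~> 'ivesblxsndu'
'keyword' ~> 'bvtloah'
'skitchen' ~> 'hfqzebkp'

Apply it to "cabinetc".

xyfkbqzz

The rule is to move the first character to the end, then shift every letter 3 places backward in the alphabet (wrapping around).
Starting from "cabinetc": after the first operation, "abinetcc"; after the second, "xyfkbqzz".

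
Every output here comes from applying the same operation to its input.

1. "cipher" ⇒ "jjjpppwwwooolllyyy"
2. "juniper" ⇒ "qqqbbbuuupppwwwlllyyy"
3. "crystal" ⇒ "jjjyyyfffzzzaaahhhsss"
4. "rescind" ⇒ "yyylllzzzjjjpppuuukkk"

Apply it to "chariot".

jjjooohhhyyypppvvvaaa

Rule — shift every letter 7 places forward in the alphabet (wrapping around), then repeat every character 3 times.
Working it through for "chariot": intermediate "johypva", final "jjjooohhhyyypppvvvaaa".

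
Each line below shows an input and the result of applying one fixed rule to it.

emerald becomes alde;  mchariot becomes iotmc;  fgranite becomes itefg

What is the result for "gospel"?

Each output is the input with this applied: move the last 3 characters to the front (rotate right by 3), then delete the last 3 characters.
Starting from "gospel": after the first operation, "pelgos"; after the second, "pel".

pel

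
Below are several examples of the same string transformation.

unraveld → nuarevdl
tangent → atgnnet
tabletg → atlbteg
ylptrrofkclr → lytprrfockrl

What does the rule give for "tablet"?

atlbte

The rule is to swap each adjacent pair of characters (1↔2, 3↔4, ...).
For "tablet" the result is "atlbte".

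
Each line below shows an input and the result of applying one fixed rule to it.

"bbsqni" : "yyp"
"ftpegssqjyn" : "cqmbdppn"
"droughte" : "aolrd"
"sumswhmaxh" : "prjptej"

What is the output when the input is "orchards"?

lozex

Rule — shift every letter 3 places backward in the alphabet (wrapping around), then delete the last 3 characters.
So "orchards" becomes "lozex".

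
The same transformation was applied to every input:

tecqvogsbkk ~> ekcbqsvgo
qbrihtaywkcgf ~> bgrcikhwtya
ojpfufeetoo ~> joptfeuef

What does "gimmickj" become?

ikmcmi

What's happening: take characters alternately from the front and the back (1st, last, 2nd, 2nd-last, ...), then delete the first 2 characters.
So "gimmickj" becomes "ikmcmi".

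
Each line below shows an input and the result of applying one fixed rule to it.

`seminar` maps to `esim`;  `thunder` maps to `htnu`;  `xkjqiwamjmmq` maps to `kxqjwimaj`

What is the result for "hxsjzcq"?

The pattern: delete the last 3 characters, then swap each adjacent pair of characters (1↔2, 3↔4, ...).
Starting from "hxsjzcq": after the first operation, "hxsj"; after the second, "xhjs".

xhjs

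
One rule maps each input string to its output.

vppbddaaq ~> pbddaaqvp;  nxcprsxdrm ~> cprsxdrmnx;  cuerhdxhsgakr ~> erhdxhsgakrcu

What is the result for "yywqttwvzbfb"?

wqttwvzbfbyy

Looking at the pairs, the operation is to move the first 2 characters to the end (rotate left by 2).
Applying that to "yywqttwvzbfb" gives "wqttwvzbfbyy".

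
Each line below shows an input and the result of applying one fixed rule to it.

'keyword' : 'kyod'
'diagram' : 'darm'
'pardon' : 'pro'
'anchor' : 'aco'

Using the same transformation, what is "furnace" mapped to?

frae

Rule — keep every other character starting from the first (positions 1st, 3rd, 5th, ...).
Doing the same to "furnace": "frae".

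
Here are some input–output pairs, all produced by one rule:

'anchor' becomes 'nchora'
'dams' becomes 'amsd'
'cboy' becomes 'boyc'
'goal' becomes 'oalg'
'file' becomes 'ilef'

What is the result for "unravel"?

The rule is to move the first character to the end.
Doing the same to "unravel": "nravelu".

nravelu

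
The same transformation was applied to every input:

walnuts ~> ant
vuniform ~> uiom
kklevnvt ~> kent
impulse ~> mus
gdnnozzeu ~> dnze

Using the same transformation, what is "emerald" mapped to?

The transformation: keep every other character starting from the second (positions 2nd, 4th, 6th, ...).
Applying that to "emerald" gives "mrl".

mrl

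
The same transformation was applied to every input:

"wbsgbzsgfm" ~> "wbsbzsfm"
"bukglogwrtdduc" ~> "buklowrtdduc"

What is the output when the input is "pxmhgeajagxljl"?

The pattern: remove every "g".
"pxmhgeajagxljl" → "pxmheajaxljl".

pxmheajaxljl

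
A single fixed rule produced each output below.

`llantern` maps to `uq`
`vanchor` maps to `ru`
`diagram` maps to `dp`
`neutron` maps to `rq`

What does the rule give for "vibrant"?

Rule — shift every letter 3 places forward in the alphabet (wrapping around), then keep only the last 2 characters.
"vibrant" → "yleudqw" → "qw".

qw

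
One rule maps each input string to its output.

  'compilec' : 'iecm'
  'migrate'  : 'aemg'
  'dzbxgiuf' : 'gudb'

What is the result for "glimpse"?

pegi

In each case the input is transformed by: keep every other character starting from the first (positions 1st, 3rd, 5th, ...), then move the last 2 characters to the front (rotate right by 2).
"glimpse" → "gipe" → "pegi".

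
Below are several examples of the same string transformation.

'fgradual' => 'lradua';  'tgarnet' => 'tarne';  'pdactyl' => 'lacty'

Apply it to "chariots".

sariot

In each case the input is transformed by: delete the first 2 characters, then move the last character to the front.
Applying that to "chariots" gives "sariot".
(Check on "pdactyl": → "actyl" → "lacty" ✓)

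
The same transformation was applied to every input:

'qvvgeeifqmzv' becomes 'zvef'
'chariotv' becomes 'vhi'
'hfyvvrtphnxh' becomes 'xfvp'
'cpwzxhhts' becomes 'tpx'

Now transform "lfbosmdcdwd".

The rule is to keep one character in every 3, starting at position 2 (positions 2nd, 5th, 8th, ...), then move the last character to the front.
"lfbosmdcdwd" → "fscd" → "dfsc".
(Check on "cpwzxhhts": → "pxt" → "tpx" ✓)

dfsc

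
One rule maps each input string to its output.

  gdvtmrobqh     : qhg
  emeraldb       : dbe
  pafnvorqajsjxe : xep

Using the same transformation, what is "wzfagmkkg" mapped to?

kgw

Rule — move the first character to the end, then keep only the last 3 characters.
Starting from "wzfagmkkg": after the first operation, "zfagmkkgw"; after the second, "kgw".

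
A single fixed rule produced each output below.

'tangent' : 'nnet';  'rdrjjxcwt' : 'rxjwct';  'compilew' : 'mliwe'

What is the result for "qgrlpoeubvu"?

What's happening: swap each adjacent pair of characters (1↔2, 3↔4, ...), then delete the first 3 characters.
Applying both steps to "qgrlpoeubvu": "gqlropuevbu", then "ropuevbu".
(Check on "tangent": → "atgnnet" → "nnet" ✓)

ropuevbu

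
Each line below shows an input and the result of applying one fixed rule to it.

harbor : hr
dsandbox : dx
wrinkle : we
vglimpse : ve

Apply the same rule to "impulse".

The pattern: take characters alternately from the front and the back (1st, last, 2nd, 2nd-last, ...), then keep only the first 2 characters.
"impulse" → "iemsplu" → "ie".

ie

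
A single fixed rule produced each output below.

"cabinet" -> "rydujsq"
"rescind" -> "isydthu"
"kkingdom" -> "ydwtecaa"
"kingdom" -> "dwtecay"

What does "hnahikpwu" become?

qxyafmkxd

The transformation: move the first 2 characters to the end (rotate left by 2), then shift every letter 10 places backward in the alphabet (wrapping around).
"hnahikpwu" → "ahikpwuhn" → "qxyafmkxd".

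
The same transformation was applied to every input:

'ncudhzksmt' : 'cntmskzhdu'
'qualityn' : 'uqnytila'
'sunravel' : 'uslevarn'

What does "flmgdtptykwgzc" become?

The rule is to move the first 2 characters to the end (rotate left by 2), then reverse the string.
"flmgdtptykwgzc" → "mgdtptykwgzcfl" → "lfczgwkytptdgm".

lfczgwkytptdgm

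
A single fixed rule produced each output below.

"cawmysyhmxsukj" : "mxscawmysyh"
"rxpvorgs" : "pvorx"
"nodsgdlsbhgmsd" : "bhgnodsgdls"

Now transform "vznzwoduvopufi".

The pattern: delete the last 3 characters, then move the last 3 characters to the front (rotate right by 3).
"vznzwoduvopufi" → "vznzwoduvop" → "vopvznzwodu".

vopvznzwodu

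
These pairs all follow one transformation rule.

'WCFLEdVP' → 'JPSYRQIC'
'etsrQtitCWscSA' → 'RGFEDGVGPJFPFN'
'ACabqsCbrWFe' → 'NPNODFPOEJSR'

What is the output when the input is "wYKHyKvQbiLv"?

What's happening: shift every letter 13 places forward in the alphabet (wrapping around) — i.e. ROT13, then convert every letter to uppercase.
"wYKHyKvQbiLv" → "jLXUlXiDovYi" → "JLXULXIDOVYI".

JLXULXIDOVYI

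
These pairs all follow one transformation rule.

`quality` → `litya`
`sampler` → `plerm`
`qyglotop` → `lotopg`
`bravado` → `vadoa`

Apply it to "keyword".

wordy

Looking at the pairs, the operation is to delete the first 2 characters, then move the first character to the end.
Working it through for "keyword": intermediate "yword", final "wordy".
(Check on "bravado": → "avado" → "vadoa" ✓)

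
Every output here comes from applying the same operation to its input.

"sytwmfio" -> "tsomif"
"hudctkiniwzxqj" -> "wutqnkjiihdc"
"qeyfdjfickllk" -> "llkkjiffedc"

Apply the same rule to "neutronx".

In each case the input is transformed by: sort the characters into reverse alphabetical order, then delete the first 2 characters.
For "neutronx", step one produces "xutronne"; step two turns that into "tronne".

tronne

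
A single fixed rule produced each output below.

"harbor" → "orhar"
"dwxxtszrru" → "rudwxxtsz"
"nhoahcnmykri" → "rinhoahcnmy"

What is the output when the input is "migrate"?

The rule is to move the last 3 characters to the front (rotate right by 3), then delete the first character.
On "migrate" that produces "temigr".

temigr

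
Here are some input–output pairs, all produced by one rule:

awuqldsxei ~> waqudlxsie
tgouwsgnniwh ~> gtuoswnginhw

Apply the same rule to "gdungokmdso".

Rule — swap each adjacent pair of characters (1↔2, 3↔4, ...).
Doing the same to "gdungokmdso": "dgnuogmksdo".

dgnuogmksdo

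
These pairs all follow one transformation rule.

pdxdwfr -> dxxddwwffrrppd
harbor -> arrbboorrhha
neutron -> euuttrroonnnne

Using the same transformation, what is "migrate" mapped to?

iggrraatteemmi

Rule — double every character, then move the first 3 characters to the end (rotate left by 3).
"migrate" → "iggrraatteemmi".
(Check on "pdxdwfr": → "ppddxxddwwffrr" → "dxxddwwffrrppd" ✓)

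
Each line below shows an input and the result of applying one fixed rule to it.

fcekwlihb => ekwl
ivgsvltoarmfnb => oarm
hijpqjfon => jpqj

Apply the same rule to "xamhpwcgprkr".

What's happening: move the last 3 characters to the front (rotate right by 3), then keep only the last 4 characters.
"xamhpwcgprkr" → "rkrxamhpwcgp" → "wcgp".

wcgp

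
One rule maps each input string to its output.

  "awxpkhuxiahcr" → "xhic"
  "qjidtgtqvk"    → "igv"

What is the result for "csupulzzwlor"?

ulwr

Each output is the input with this applied: keep one character in every 3, starting at position 3 (positions 3rd, 6th, 9th, ...).
"csupulzzwlor" → "ulwr".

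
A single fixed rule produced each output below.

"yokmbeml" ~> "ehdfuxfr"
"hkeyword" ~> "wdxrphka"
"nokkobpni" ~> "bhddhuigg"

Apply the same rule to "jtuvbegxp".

The transformation: swap the first and last characters, then shift every letter 7 places backward in the alphabet (wrapping around).
For "jtuvbegxp", step one produces "ptuvbegxj"; step two turns that into "imnouxzqc".

imnouxzqc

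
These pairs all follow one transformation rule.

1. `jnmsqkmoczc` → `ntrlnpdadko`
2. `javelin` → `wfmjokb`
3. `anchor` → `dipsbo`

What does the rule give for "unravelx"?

The transformation: shift every letter 1 place forward in the alphabet (wrapping around), then move the first 2 characters to the end (rotate left by 2).
For "unravelx", step one produces "vosbwfmy"; step two turns that into "sbwfmyvo".

sbwfmyvo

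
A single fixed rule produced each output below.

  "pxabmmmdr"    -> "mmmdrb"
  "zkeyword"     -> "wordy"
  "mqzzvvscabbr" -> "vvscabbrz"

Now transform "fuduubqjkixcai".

ubqjkixcaiu

In each case the input is transformed by: delete the first 3 characters, then move the first character to the end.
For "fuduubqjkixcai", step one produces "uubqjkixcai"; step two turns that into "ubqjkixcaiu".
(Check on "zkeyword": → "yword" → "wordy" ✓)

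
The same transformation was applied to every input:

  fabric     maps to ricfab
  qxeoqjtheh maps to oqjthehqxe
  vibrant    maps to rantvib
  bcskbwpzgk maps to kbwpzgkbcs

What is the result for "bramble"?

mblebra

In each case the input is transformed by: move the first 3 characters to the end (rotate left by 3).
"bramble" → "mblebra".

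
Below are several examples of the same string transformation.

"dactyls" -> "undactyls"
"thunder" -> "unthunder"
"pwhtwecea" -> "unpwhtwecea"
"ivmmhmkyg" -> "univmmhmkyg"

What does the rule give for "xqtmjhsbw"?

unxqtmjhsbw

Looking at the pairs, the operation is to prepend "un".
So "xqtmjhsbw" becomes "unxqtmjhsbw".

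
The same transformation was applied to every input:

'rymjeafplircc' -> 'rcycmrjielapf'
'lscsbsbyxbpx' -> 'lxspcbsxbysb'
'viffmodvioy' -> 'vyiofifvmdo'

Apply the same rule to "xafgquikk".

xkakfiguq

The rule is to take characters alternately from the front and the back (1st, last, 2nd, 2nd-last, ...).
So "xafgquikk" becomes "xkakfiguq".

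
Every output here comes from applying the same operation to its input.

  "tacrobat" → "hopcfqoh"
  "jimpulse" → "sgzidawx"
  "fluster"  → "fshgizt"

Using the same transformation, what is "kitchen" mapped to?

bsvqhwy

Looking at the pairs, the operation is to shift every letter 12 places backward in the alphabet (wrapping around), then reverse the string.
Working it through for "kitchen": intermediate "ywhqvsb", final "bsvqhwy".
(Check on "jimpulse": → "xwadizgs" → "sgzidawx" ✓)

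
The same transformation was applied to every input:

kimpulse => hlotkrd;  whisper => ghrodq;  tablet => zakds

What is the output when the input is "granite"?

Rule — delete the first character, then shift every letter 1 place backward in the alphabet (wrapping around).
"granite" → "ranite" → "qzmhsd".

qzmhsd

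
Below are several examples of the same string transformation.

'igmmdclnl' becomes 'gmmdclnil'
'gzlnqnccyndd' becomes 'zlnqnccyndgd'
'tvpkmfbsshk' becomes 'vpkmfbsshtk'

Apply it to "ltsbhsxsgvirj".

Rule — swap the first and last characters, then move the first character to the end.
"ltsbhsxsgvirj" → "jtsbhsxsgvirl" → "tsbhsxsgvirlj".

tsbhsxsgvirlj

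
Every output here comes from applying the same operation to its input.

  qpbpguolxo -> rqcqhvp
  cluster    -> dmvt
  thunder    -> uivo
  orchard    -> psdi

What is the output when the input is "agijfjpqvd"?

bhjkgkq

The pattern: delete the last 3 characters, then shift every letter 1 place forward in the alphabet (wrapping around).
Starting from "agijfjpqvd": after the first operation, "agijfjp"; after the second, "bhjkgkq".
(Check on "orchard": → "orch" → "psdi" ✓)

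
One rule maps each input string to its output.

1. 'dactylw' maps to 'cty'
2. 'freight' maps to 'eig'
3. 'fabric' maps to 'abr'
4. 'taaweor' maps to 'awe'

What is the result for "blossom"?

oss

The rule is to move the last 2 characters to the front (rotate right by 2), then keep only the last 3 characters.
"blossom" → "oss".
(Check on "dactylw": → "lwdacty" → "cty" ✓)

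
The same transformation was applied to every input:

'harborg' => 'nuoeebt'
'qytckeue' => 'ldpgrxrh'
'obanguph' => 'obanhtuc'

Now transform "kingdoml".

In each case the input is transformed by: swap each adjacent pair of characters (1↔2, 3↔4, ...), then shift every letter 13 places forward in the alphabet (wrapping around) — i.e. ROT13.
For "kingdoml" the result is "vxtabqyz".

vxtabqyz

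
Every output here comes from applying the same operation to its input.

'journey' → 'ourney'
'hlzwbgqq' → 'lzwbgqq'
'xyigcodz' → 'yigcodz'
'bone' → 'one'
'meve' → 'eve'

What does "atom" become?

Looking at the pairs, the operation is to delete the first character.
Doing the same to "atom": "tom".

tom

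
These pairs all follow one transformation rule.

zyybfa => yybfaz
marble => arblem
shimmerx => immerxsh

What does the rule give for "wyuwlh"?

yuwlhw

What's happening: move the last 2 characters to the front (rotate right by 2), then swap the front and back halves of the string.
Applying both steps to "wyuwlh": "lhwyuw", then "yuwlhw".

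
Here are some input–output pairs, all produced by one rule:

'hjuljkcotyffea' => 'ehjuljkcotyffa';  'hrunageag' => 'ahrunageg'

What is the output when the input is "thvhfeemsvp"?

vthvhfeemsp

The pattern: move the last character to the front, then swap the first and last characters.
"thvhfeemsvp" → "pthvhfeemsv" → "vthvhfeemsp".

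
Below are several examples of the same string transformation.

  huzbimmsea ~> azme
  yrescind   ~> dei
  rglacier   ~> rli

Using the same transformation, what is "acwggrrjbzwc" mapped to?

cwrb

The pattern: move the last character to the front, then keep one character in every 3, starting at position 1 (positions 1st, 4th, 7th, ...).
Working it through for "acwggrrjbzwc": intermediate "cacwggrrjbzw", final "cwrb".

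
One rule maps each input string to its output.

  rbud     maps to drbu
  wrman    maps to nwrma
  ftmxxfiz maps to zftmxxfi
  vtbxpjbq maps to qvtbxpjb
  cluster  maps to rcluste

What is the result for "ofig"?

gofi

The rule is to move the last character to the front.
On "ofig" that produces "gofi".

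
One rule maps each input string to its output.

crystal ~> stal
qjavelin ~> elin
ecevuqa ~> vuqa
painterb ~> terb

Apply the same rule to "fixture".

What's happening: keep only the last 4 characters.
For "fixture" the result is "ture".

ture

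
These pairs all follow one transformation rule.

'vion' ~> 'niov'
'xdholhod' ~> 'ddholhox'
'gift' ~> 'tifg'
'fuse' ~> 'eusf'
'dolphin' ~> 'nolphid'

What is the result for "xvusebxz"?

What's happening: swap the first and last characters.
Applying that to "xvusebxz" gives "zvusebxx".

zvusebxx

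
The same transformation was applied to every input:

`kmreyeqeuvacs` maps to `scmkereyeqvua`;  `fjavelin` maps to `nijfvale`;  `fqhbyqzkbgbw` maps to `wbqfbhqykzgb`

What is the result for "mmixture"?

The transformation: move the last 2 characters to the front (rotate right by 2), then swap each adjacent pair of characters (1↔2, 3↔4, ...).
Applying both steps to "mmixture": "remmixtu", then "ermmxiut".

ermmxiut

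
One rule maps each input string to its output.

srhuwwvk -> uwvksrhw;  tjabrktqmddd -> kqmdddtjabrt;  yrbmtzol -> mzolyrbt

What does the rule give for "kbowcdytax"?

Looking at the pairs, the operation is to swap the front and back halves of the string, then swap the first and last characters.
Applying that to "kbowcdytax" gives "cytaxkbowd".
(Check on "srhuwwvk": → "wwvksrhu" → "uwvksrhw" ✓)

cytaxkbowd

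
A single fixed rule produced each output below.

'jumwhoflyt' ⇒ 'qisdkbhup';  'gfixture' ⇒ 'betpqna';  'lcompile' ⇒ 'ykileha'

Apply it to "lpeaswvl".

The transformation: delete the first character, then shift every letter 4 places backward in the alphabet (wrapping around).
Working it through for "lpeaswvl": intermediate "peaswvl", final "lawosrh".

lawosrh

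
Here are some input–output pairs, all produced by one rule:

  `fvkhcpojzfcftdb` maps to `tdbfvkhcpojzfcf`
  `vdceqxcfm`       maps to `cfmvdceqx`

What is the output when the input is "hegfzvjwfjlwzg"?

wzghegfzvjwfjl

Rule — move the last 3 characters to the front (rotate right by 3).
Doing the same to "hegfzvjwfjlwzg": "wzghegfzvjwfjl".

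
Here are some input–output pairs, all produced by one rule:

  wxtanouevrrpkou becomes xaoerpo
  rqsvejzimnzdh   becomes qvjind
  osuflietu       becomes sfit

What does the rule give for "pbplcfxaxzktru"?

The transformation: keep every other character starting from the second (positions 2nd, 4th, 6th, ...).
Doing the same to "pbplcfxaxzktru": "blfaztu".

blfaztu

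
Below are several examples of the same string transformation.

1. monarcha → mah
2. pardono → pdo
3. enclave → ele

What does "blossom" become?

bsm

The rule is to keep one character in every 3, starting at position 1 (positions 1st, 4th, 7th, ...).
So "blossom" becomes "bsm".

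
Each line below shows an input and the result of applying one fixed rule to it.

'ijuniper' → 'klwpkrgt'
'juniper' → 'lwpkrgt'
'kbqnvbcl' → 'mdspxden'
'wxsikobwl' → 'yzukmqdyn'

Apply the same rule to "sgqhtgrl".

uisjvitn

The transformation: shift every letter 2 places forward in the alphabet (wrapping around).
"sgqhtgrl" → "uisjvitn".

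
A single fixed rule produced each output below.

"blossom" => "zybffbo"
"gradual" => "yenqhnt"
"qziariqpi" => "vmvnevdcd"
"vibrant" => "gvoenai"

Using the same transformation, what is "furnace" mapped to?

rheanps

The pattern: shift every letter 13 places forward in the alphabet (wrapping around) — i.e. ROT13, then swap the first and last characters.
Applying that to "furnace" gives "rheanps".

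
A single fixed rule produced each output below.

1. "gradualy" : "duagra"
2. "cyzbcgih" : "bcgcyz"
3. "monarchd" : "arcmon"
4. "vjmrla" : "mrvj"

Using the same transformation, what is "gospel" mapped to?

The rule is to delete the last 2 characters, then swap the front and back halves of the string.
Working it through for "gospel": intermediate "gosp", final "spgo".

spgo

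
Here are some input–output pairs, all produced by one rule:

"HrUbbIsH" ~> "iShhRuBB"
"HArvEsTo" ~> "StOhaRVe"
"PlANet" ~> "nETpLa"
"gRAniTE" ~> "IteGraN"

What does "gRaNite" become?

ITEGrAn

The rule is to flip the case of every letter, then move the last 3 characters to the front (rotate right by 3).
Applying both steps to "gRaNite": "GrAnITE", then "ITEGrAn".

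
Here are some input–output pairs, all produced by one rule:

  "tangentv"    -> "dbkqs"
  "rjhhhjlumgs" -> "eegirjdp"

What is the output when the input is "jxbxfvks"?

Each output is the input with this applied: delete the first 3 characters, then shift every letter 3 places backward in the alphabet (wrapping around).
On "jxbxfvks": the first step gives "xfvks", and the second then gives "ucshp".
(Check on "rjhhhjlumgs": → "hhjlumgs" → "eegirjdp" ✓)

ucshp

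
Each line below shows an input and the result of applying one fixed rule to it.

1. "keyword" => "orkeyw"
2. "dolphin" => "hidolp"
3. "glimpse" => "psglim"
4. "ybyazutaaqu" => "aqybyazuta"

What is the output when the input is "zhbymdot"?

dozhbym

Rule — delete the last character, then move the last 2 characters to the front (rotate right by 2).
Working it through for "zhbymdot": intermediate "zhbymdo", final "dozhbym".
(Check on "dolphin": → "dolphi" → "hidolp" ✓)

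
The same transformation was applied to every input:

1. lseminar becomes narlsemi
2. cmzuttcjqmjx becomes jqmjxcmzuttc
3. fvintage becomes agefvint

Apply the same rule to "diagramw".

amwdiagr

The transformation: move the first character to the end, then swap the front and back halves of the string.
Doing the same to "diagramw": "amwdiagr".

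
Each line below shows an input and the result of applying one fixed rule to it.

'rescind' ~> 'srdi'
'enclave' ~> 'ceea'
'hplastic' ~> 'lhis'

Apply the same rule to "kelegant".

lkng

The rule is to keep every other character starting from the first (positions 1st, 3rd, 5th, ...), then swap each adjacent pair of characters (1↔2, 3↔4, ...).
For "kelegant", step one produces "klgn"; step two turns that into "lkng".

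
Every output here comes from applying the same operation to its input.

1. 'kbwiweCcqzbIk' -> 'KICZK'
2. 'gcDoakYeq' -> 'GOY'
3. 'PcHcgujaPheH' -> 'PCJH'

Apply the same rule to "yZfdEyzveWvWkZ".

YDZWK

The rule is to keep one character in every 3, starting at position 1 (positions 1st, 4th, 7th, ...), then convert every letter to uppercase.
Starting from "yZfdEyzveWvWkZ": after the first operation, "ydzWk"; after the second, "YDZWK".
(Check on "kbwiweCcqzbIk": → "kiCzk" → "KICZK" ✓)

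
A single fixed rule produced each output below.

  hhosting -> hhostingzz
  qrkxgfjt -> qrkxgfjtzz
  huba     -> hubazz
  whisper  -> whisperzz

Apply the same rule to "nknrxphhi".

The transformation: append "zz".
For "nknrxphhi" the result is "nknrxphhizz".

nknrxphhizz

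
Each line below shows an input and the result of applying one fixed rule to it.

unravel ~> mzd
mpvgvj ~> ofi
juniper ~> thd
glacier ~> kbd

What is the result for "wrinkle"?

qmk

The pattern: keep every other character starting from the second (positions 2nd, 4th, 6th, ...), then shift every letter 1 place backward in the alphabet (wrapping around).
Working it through for "wrinkle": intermediate "rnl", final "qmk".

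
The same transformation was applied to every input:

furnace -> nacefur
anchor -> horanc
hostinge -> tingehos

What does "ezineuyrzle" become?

neuyrzleezi

The rule is to move the first 3 characters to the end (rotate left by 3).
For "ezineuyrzle" the result is "neuyrzleezi".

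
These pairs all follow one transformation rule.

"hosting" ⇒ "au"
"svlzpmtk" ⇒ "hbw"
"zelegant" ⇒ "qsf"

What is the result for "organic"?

What's happening: keep one character in every 3, starting at position 2 (positions 2nd, 5th, 8th, ...), then shift every letter 12 places forward in the alphabet (wrapping around).
For "organic", step one produces "rn"; step two turns that into "dz".
(Check on "zelegant": → "egt" → "qsf" ✓)

dz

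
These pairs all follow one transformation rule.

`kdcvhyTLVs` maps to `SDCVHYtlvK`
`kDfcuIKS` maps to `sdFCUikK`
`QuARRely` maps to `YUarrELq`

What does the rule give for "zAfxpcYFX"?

What's happening: swap the first and last characters, then flip the case of every letter.
Doing the same to "zAfxpcYFX": "xaFXPCyfZ".
(Check on "kdcvhyTLVs": → "sdcvhyTLVk" → "SDCVHYtlvK" ✓)

xaFXPCyfZ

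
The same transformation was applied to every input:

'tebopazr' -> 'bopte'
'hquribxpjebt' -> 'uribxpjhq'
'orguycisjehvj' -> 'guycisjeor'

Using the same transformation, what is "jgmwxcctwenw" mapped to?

mwxcctwjg

Rule — delete the last 3 characters, then move the first 2 characters to the end (rotate left by 2).
On "jgmwxcctwenw": the first step gives "jgmwxcctw", and the second then gives "mwxcctwjg".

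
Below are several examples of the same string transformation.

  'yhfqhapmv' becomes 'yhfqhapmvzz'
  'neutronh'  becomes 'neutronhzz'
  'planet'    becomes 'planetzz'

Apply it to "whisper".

whisperzz

The rule is to append "zz".
So "whisper" becomes "whisperzz".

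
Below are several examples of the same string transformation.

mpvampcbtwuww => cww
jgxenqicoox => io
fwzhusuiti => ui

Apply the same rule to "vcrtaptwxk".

tk

Each output is the input with this applied: keep one character in every 3, starting at position 1 (positions 1st, 4th, 7th, ...), then delete the first 2 characters.
On "vcrtaptwxk": the first step gives "vttk", and the second then gives "tk".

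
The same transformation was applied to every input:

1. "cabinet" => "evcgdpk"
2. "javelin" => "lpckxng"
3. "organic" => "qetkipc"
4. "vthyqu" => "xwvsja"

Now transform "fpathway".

harccyvj

In each case the input is transformed by: shift every letter 2 places forward in the alphabet (wrapping around), then take characters alternately from the front and the back (1st, last, 2nd, 2nd-last, ...).
"fpathway" → "hrcvjyca" → "harccyvj".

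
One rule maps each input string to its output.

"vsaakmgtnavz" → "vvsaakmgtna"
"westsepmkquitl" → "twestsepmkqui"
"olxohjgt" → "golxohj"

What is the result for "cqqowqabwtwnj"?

ncqqowqabwtw

Each output is the input with this applied: delete the last character, then move the last character to the front.
Working it through for "cqqowqabwtwnj": intermediate "cqqowqabwtwn", final "ncqqowqabwtw".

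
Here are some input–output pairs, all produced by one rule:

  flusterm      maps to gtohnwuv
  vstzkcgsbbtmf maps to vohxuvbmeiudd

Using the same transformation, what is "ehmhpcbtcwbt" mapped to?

What's happening: move the last 3 characters to the front (rotate right by 3), then shift every letter 2 places forward in the alphabet (wrapping around).
Working it through for "ehmhpcbtcwbt": intermediate "wbtehmhpcbtc", final "ydvgjojredve".

ydvgjojredve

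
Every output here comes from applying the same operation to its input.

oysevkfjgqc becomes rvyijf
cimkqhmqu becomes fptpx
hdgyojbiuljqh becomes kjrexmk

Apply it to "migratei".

pjdh

Looking at the pairs, the operation is to shift every letter 3 places forward in the alphabet (wrapping around), then keep every other character starting from the first (positions 1st, 3rd, 5th, ...).
Applying both steps to "migratei": "pljudwhl", then "pjdh".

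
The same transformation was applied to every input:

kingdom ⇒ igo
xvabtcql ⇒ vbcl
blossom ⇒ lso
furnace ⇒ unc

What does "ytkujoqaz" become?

The transformation: keep every other character starting from the second (positions 2nd, 4th, 6th, ...).
Doing the same to "ytkujoqaz": "tuoa".

tuoa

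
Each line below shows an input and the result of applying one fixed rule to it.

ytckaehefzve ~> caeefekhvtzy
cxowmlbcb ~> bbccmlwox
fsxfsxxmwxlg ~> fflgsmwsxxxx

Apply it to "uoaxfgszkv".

fakgsovuzx

The transformation: sort the characters into alphabetical order, then swap each adjacent pair of characters (1↔2, 3↔4, ...).
Starting from "uoaxfgszkv": after the first operation, "afgkosuvxz"; after the second, "fakgsovuzx".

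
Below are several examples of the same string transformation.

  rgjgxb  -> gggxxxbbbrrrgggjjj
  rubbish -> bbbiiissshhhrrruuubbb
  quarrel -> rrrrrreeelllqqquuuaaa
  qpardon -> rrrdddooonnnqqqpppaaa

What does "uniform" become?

fffooorrrmmmuuunnniii

Each output is the input with this applied: move the first 3 characters to the end (rotate left by 3), then repeat every character 3 times.
On "uniform": the first step gives "formuni", and the second then gives "fffooorrrmmmuuunnniii".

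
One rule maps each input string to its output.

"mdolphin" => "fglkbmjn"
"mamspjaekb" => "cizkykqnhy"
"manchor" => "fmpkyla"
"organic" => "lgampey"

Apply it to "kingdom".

bmkigle

Looking at the pairs, the operation is to move the last 3 characters to the front (rotate right by 3), then shift every letter 2 places backward in the alphabet (wrapping around).
On "kingdom": the first step gives "domking", and the second then gives "bmkigle".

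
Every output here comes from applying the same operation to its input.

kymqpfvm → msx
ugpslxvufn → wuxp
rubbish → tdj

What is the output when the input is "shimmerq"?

uot

Rule — shift every letter 2 places forward in the alphabet (wrapping around), then keep one character in every 3, starting at position 1 (positions 1st, 4th, 7th, ...).
Working it through for "shimmerq": intermediate "ujkoogts", final "uot".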